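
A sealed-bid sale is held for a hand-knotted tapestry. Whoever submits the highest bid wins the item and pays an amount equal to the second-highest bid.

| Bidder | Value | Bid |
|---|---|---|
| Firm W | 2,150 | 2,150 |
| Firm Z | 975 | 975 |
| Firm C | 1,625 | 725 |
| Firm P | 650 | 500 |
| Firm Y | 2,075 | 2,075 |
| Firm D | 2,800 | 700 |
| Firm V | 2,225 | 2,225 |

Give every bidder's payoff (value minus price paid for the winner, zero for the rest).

Ranking the bids: Firm V 2,225; Firm W 2,150; Firm Y 2,075; Firm Z 975; Firm C 725; Firm D 700; Firm P 500.
Firm V has the top bid and wins; the price is the second-highest bid, 2,150.
Firm V's payoff = 2,225 − 2,150 = 75. All other bidders lose, so their payoff is 0.

Firm W 0, Firm Z 0, Firm C 0, Firm P 0, Firm Y 0, Firm D 0, Firm V 75.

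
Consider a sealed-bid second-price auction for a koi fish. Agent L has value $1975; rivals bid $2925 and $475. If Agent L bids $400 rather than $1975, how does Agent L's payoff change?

Payoff change: $0.

The highest competing bid is $2925.
Bidding truthfully at $1975: the top bid is $2925 (a rival), so Agent L loses. Payoff = $0.
Bidding $400: the top bid is $2925 (a rival), so Agent L loses. Payoff = $0.
Change = $0 − $0 = $0.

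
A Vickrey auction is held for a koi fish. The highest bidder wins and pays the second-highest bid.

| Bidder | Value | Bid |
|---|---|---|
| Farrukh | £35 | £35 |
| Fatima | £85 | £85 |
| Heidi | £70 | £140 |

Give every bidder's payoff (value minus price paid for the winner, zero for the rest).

Bids in descending order: Heidi £140, then Fatima £85, then Farrukh £35.
Heidi has the top bid and wins; the price is the second-highest bid, £85.
Heidi's payoff = £70 − £85 = -£15. All other bidders lose, so their payoff is 0.

Farrukh £0, Fatima £0, Heidi -£15.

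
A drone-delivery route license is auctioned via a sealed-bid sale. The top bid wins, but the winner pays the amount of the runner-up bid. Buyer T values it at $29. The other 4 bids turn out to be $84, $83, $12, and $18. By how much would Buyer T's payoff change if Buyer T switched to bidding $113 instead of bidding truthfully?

The highest competing bid is $84.
Bidding truthfully at $29: the top bid is $84 (a rival), so Buyer T loses. Payoff = $0.
Bidding $113: Buyer T has the top bid, wins, and pays the second-highest bid $84. Payoff = $29 − $84 = -$55.
Change = -$55 − $0 = -$55.

-$55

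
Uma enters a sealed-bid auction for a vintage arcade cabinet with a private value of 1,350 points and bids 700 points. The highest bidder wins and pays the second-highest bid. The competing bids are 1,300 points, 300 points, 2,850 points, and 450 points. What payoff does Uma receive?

Uma's payoff: 0 points.

Highest competing bid: 2,850 points.
Uma's bid 700 points is not the highest, so Uma loses, pays nothing, and earns zero payoff.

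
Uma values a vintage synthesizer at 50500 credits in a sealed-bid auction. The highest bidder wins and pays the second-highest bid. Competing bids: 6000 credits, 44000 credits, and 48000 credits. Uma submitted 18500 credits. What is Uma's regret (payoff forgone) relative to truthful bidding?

Payoff forgone: 2500 credits.

The highest competing bid is 48000 credits.
Bidding truthfully at 50500 credits: Uma has the top bid, wins, and pays the second-highest bid 48000 credits. Payoff = 50500 credits − 48000 credits = 2500 credits.
Bidding 18500 credits: the top bid is 48000 credits (a rival), so Uma loses. Payoff = 0 credits.
Regret = truthful payoff − actual payoff = 2500 credits − 0 credits = 2500 credits.
Deviating from a truthful bid can only lose payoff in a second-price auction — never gain.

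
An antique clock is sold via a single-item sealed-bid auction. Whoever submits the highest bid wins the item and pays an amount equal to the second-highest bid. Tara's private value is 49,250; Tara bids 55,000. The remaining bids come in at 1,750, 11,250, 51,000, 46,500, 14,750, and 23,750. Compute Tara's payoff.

Tara's payoff: -1,750.

Highest competing bid: 51,000.
Tara's bid 55,000 is the highest overall, so Tara wins and pays the second-highest bid, 51,000.
Payoff = value − price = 49,250 − 51,000 = -1,750.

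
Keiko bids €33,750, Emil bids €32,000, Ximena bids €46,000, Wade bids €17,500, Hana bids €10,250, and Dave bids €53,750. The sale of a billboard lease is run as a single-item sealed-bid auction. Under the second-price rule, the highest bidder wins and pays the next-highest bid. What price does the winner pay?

Ranking the bids: Dave €53,750, then Ximena €46,000, then Keiko €33,750, then Emil €32,000, then Wade €17,500, then Hana €10,250.
Dave has the highest bid, so Dave wins.
The second-highest bid is €46,000, so that is what Dave pays.

The winner pays €46,000.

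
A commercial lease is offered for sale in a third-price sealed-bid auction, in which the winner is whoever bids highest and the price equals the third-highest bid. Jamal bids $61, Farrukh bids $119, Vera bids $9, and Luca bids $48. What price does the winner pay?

Ranking the bids: Farrukh $119, then Jamal $61, then Luca $48, then Vera $9.
Farrukh is the highest bidder, so Farrukh wins.
Under the third-price rule, the price is the third-highest bid: $48.

The winner pays $48.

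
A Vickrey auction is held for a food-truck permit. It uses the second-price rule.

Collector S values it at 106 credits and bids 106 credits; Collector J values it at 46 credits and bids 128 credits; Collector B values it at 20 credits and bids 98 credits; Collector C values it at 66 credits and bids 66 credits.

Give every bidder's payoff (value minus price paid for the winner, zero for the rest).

Payoffs: Collector S 0 credits, Collector J -60 credits, Collector B 0 credits, Collector C 0 credits.

Bids in descending order: Collector J 128 credits > Collector S 106 credits > Collector B 98 credits > Collector C 66 credits.
Collector J has the top bid and wins; the price is the second-highest bid, 106 credits.
Collector J's payoff = 46 credits − 106 credits = -60 credits. All other bidders lose, so their payoff is 0.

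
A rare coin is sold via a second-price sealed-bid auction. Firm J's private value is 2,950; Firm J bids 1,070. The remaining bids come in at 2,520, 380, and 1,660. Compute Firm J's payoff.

Payoff = 0.

Highest competing bid: 2,520.
Firm J's bid 1,070 is not the highest, so Firm J loses, pays nothing, and earns zero payoff.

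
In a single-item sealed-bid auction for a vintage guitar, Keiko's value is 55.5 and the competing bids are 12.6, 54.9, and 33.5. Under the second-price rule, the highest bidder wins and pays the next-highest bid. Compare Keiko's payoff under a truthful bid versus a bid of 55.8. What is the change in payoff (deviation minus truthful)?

0.0

The highest competing bid is 54.9.
Bidding truthfully at 55.5: Keiko has the top bid, wins, and pays the second-highest bid 54.9. Payoff = 55.5 − 54.9 = 0.6.
Bidding 55.8: Keiko has the top bid, wins, and pays the second-highest bid 54.9. Payoff = 55.5 − 54.9 = 0.6.
Change = 0.6 − 0.6 = 0.0.
The bid only affects whether you win, not the price — here both bids land on the same side of the top rival bid, so the deviation is payoff-neutral.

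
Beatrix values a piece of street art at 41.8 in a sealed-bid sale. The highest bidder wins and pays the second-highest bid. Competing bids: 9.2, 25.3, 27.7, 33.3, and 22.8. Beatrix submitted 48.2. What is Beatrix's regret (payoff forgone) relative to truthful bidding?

The highest competing bid is 33.3.
Bidding truthfully at 41.8: Beatrix has the top bid, wins, and pays the second-highest bid 33.3. Payoff = 41.8 − 33.3 = 8.5.
Bidding 48.2: Beatrix has the top bid, wins, and pays the second-highest bid 33.3. Payoff = 41.8 − 33.3 = 8.5.
Regret = truthful payoff − actual payoff = 8.5 − 8.5 = 0.0.

Regret: 0.0.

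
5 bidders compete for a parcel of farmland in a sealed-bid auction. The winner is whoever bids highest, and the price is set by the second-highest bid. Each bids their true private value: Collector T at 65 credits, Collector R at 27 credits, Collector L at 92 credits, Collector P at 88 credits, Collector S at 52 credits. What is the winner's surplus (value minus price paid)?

Sorted high to low: Collector L 92 credits > Collector P 88 credits > Collector T 65 credits > Collector S 52 credits > Collector R 27 credits.
Collector L wins with the top bid and pays the second-highest, 88 credits.
Surplus = 92 credits − 88 credits = 4 credits.

Surplus = 4 credits.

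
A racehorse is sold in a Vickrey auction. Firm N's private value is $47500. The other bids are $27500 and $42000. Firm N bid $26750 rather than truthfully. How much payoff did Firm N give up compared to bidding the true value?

The highest competing bid is $42000.
Bidding truthfully at $47500: Firm N has the top bid, wins, and pays the second-highest bid $42000. Payoff = $47500 − $42000 = $5500.
Bidding $26750: the top bid is $42000 (a rival), so Firm N loses. Payoff = $0.
Regret = truthful payoff − actual payoff = $5500 − $0 = $5500.

$5500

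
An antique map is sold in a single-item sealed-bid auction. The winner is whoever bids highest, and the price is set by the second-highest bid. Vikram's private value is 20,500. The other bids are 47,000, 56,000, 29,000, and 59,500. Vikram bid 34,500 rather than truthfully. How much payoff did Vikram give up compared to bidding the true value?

The highest competing bid is 59,500.
Bidding truthfully at 20,500: the top bid is 59,500 (a rival), so Vikram loses. Payoff = 0.
Bidding 34,500: the top bid is 59,500 (a rival), so Vikram loses. Payoff = 0.
Regret = truthful payoff − actual payoff = 0 − 0 = 0.

Regret: 0.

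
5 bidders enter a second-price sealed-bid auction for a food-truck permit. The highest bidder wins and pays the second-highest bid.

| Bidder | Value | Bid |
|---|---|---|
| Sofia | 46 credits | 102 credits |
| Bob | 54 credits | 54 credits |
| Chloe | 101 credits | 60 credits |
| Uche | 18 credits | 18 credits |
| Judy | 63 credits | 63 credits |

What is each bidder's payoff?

Bids in descending order: Sofia 102 credits; Judy 63 credits; Chloe 60 credits; Bob 54 credits; Uche 18 credits.
Sofia has the top bid and wins; the price is the second-highest bid, 63 credits.
Sofia's payoff = 46 credits − 63 credits = -17 credits. All other bidders lose, so their payoff is 0.

Sofia -17 credits, Bob 0 credits, Chloe 0 credits, Uche 0 credits, Judy 0 credits.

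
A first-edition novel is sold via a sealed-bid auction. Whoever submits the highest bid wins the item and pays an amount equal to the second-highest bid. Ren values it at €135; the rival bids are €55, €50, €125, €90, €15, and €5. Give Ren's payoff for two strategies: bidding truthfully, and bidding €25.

Truthful: €10; alternative: €0.

The highest competing bid is €125.
Bidding truthfully at €135: Ren has the top bid, wins, and pays the second-highest bid €125. Payoff = €135 − €125 = €10.
Bidding €25: the top bid is €125 (a rival), so Ren loses. Payoff = €0.
Deviating from a truthful bid can only lose payoff in a second-price auction — never gain.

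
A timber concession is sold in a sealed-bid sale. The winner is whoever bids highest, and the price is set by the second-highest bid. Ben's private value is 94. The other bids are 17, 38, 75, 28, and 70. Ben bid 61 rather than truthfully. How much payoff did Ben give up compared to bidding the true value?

19

The highest competing bid is 75.
Bidding truthfully at 94: Ben has the top bid, wins, and pays the second-highest bid 75. Payoff = 94 − 75 = 19.
Bidding 61: the top bid is 75 (a rival), so Ben loses. Payoff = 0.
Regret = truthful payoff − actual payoff = 19 − 0 = 19.
This is the dominant-strategy logic: truthful bidding weakly beats any alternative.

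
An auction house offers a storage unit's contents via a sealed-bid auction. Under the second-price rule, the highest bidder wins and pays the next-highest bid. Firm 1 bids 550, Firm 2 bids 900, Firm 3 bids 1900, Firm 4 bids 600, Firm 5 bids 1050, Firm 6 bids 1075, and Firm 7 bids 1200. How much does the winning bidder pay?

Ordered from highest: Firm 3 1900, then Firm 7 1200, then Firm 6 1075, then Firm 5 1050, then Firm 2 900, then Firm 4 600, then Firm 1 550.
Firm 3 has the highest bid, so Firm 3 wins.
The second-highest bid is 1200, so that is what Firm 3 pays.

Price paid: 1200.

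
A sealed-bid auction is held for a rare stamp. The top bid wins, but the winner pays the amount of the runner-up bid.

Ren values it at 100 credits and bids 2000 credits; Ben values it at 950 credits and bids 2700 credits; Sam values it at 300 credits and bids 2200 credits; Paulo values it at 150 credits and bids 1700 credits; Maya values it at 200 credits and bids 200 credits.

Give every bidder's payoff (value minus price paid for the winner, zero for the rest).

Ordered from highest: Ben 2700 credits > Sam 2200 credits > Ren 2000 credits > Paulo 1700 credits > Maya 200 credits.
Ben has the top bid and wins; the price is the second-highest bid, 2200 credits.
Ben's payoff = 950 credits − 2200 credits = -1250 credits. All other bidders lose, so their payoff is 0.

Ren 0 credits, Ben -1250 credits, Sam 0 credits, Paulo 0 credits, Maya 0 credits.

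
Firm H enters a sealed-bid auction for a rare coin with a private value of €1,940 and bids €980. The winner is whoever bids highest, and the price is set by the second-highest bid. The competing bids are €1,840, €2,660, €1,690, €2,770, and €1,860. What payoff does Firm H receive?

€0

Highest competing bid: €2,770.
Firm H's bid €980 is not the highest, so Firm H loses, pays nothing, and earns zero payoff.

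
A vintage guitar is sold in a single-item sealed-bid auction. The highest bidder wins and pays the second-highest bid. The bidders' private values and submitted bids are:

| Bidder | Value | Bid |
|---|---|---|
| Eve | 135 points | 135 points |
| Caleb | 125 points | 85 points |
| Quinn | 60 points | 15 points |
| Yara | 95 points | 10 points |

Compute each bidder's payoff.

Payoffs: Eve 50 points, Caleb 0 points, Quinn 0 points, Yara 0 points.

Sorted high to low: Eve 135 points > Caleb 85 points > Quinn 15 points > Yara 10 points.
Eve has the top bid and wins; the price is the second-highest bid, 85 points.
Eve's payoff = 135 points − 85 points = 50 points. All other bidders lose, so their payoff is 0.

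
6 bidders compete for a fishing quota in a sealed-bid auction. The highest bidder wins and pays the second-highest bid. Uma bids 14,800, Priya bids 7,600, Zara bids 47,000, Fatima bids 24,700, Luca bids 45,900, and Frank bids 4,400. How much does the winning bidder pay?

45,900

Ordered from highest: Zara 47,000, then Luca 45,900, then Fatima 24,700, then Uma 14,800, then Priya 7,600, then Frank 4,400.
Zara has the highest bid, so Zara wins.
The second-highest bid is 45,900, so that is what Zara pays.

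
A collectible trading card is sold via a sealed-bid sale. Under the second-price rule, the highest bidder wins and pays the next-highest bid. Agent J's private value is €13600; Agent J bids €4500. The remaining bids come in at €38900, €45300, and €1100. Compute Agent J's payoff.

Payoff = €0.

Highest competing bid: €45300.
Agent J's bid €4500 is not the highest, so Agent J loses, pays nothing, and earns zero payoff.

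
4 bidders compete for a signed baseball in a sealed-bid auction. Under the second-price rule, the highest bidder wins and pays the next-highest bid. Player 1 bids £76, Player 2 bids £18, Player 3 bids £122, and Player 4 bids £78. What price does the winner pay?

The winner pays £78.

Sorted high to low: Player 3 £122 > Player 4 £78 > Player 1 £76 > Player 2 £18.
Player 3 has the highest bid, so Player 3 wins.
The second-highest bid is £78, so that is what Player 3 pays.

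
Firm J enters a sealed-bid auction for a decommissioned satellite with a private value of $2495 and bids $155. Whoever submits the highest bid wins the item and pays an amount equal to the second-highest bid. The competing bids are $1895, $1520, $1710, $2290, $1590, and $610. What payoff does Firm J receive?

Firm J's payoff: $0.

Highest competing bid: $2290.
Firm J's bid $155 is not the highest, so Firm J loses, pays nothing, and earns zero payoff.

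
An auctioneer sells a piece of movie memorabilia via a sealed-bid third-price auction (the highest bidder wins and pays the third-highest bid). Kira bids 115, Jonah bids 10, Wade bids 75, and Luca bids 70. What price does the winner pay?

Ordered from highest: Kira 115; Wade 75; Luca 70; Jonah 10.
Kira is the highest bidder, so Kira wins.
Under the third-price rule, the price is the third-highest bid: 70.

The winner pays 70.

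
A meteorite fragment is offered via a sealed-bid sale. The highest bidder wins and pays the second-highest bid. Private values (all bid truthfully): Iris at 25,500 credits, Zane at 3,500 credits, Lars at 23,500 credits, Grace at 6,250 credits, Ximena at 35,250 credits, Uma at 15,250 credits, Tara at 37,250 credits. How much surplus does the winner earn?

2,000 credits

Sorted high to low: Tara 37,250 credits, then Ximena 35,250 credits, then Iris 25,500 credits, then Lars 23,500 credits, then Uma 15,250 credits, then Grace 6,250 credits, then Zane 3,500 credits.
Tara wins with the top bid and pays the second-highest, 35,250 credits.
Surplus = 37,250 credits − 35,250 credits = 2,000 credits.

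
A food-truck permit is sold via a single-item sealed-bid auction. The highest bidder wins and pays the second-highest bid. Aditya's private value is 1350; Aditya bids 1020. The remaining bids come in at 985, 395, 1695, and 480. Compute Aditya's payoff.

Highest competing bid: 1695.
Aditya's bid 1020 is not the highest, so Aditya loses, pays nothing, and earns zero payoff.

Payoff = 0.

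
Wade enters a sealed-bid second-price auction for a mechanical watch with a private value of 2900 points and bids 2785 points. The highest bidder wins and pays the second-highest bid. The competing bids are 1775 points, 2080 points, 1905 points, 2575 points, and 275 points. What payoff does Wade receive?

Highest competing bid: 2575 points.
Wade's bid 2785 points is the highest overall, so Wade wins and pays the second-highest bid, 2575 points.
Payoff = value − price = 2900 points − 2575 points = 325 points.

Payoff = 325 points.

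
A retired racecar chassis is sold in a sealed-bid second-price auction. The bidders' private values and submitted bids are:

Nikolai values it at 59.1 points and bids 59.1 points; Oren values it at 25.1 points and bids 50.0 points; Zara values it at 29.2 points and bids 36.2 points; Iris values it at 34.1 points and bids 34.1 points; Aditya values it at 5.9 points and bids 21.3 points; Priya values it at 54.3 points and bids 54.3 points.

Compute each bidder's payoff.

Payoffs: Nikolai 4.8 points, Oren 0.0 points, Zara 0.0 points, Iris 0.0 points, Aditya 0.0 points, Priya 0.0 points.

Ranking the bids: Nikolai 59.1 points, then Priya 54.3 points, then Oren 50.0 points, then Zara 36.2 points, then Iris 34.1 points, then Aditya 21.3 points.
Nikolai has the top bid and wins; the price is the second-highest bid, 54.3 points.
Nikolai's payoff = 59.1 points − 54.3 points = 4.8 points. All other bidders lose, so their payoff is 0.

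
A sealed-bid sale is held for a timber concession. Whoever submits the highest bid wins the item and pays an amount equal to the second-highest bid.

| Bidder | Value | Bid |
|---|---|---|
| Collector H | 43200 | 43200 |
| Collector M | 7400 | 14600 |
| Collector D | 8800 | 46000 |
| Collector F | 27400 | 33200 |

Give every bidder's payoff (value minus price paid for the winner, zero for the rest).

Sorted high to low: Collector D 46000; Collector H 43200; Collector F 33200; Collector M 14600.
Collector D has the top bid and wins; the price is the second-highest bid, 43200.
Collector D's payoff = 8800 − 43200 = -34400. All other bidders lose, so their payoff is 0.

Collector H 0, Collector M 0, Collector D -34400, Collector F 0.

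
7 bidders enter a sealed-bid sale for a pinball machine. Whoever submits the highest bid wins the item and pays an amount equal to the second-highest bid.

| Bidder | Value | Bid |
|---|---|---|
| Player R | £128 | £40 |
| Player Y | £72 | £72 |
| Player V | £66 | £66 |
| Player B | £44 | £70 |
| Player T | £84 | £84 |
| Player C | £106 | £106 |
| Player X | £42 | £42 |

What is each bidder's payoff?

Sorted high to low: Player C £106, then Player T £84, then Player Y £72, then Player B £70, then Player V £66, then Player X £42, then Player R £40.
Player C has the top bid and wins; the price is the second-highest bid, £84.
Player C's payoff = £106 − £84 = £22. All other bidders lose, so their payoff is 0.

Payoffs: Player R £0, Player Y £0, Player V £0, Player B £0, Player T £0, Player C £22, Player X £0.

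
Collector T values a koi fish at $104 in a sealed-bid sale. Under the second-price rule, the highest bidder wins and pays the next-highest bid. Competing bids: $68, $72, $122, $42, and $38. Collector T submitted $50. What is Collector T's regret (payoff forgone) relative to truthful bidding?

Payoff forgone: $0.

The highest competing bid is $122.
Bidding truthfully at $104: the top bid is $122 (a rival), so Collector T loses. Payoff = $0.
Bidding $50: the top bid is $122 (a rival), so Collector T loses. Payoff = $0.
Regret = truthful payoff − actual payoff = $0 − $0 = $0.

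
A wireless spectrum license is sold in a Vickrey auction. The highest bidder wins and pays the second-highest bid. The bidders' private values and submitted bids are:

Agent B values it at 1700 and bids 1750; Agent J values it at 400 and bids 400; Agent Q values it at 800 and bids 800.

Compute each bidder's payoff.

Sorted high to low: Agent B 1750 > Agent Q 800 > Agent J 400.
Agent B has the top bid and wins; the price is the second-highest bid, 800.
Agent B's payoff = 1700 − 800 = 900. All other bidders lose, so their payoff is 0.

Agent B 900, Agent J 0, Agent Q 0.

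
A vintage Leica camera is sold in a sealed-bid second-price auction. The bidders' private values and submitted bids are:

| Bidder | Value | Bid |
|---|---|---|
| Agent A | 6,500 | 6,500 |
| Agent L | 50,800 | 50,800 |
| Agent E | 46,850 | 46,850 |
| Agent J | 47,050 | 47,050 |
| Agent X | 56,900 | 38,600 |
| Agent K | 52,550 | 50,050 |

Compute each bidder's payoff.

Payoffs: Agent A 0, Agent L 750, Agent E 0, Agent J 0, Agent X 0, Agent K 0.

Sorted high to low: Agent L 50,800, then Agent K 50,050, then Agent J 47,050, then Agent E 46,850, then Agent X 38,600, then Agent A 6,500.
Agent L has the top bid and wins; the price is the second-highest bid, 50,050.
Agent L's payoff = 50,800 − 50,050 = 750. All other bidders lose, so their payoff is 0.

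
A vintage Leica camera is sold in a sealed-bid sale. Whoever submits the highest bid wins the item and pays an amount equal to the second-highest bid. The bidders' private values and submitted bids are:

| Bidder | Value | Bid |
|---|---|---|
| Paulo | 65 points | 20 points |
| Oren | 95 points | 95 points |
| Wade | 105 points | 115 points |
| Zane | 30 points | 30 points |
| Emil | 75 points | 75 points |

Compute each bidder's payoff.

Sorted high to low: Wade 115 points; Oren 95 points; Emil 75 points; Zane 30 points; Paulo 20 points.
Wade has the top bid and wins; the price is the second-highest bid, 95 points.
Wade's payoff = 105 points − 95 points = 10 points. All other bidders lose, so their payoff is 0.

Paulo 0 points, Oren 0 points, Wade 10 points, Zane 0 points, Emil 0 points.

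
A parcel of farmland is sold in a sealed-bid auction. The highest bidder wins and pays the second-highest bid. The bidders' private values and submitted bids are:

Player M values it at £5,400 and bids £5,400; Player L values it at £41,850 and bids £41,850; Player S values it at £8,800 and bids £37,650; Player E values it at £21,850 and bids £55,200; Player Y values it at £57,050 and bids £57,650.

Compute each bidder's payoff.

Sorted high to low: Player Y £57,650; Player E £55,200; Player L £41,850; Player S £37,650; Player M £5,400.
Player Y has the top bid and wins; the price is the second-highest bid, £55,200.
Player Y's payoff = £57,050 − £55,200 = £1,850. All other bidders lose, so their payoff is 0.

Payoffs: Player M £0, Player L £0, Player S £0, Player E £0, Player Y £1,850.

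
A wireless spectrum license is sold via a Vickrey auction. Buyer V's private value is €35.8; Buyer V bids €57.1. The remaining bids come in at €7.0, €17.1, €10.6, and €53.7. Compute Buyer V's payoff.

Highest competing bid: €53.7.
Buyer V's bid €57.1 is the highest overall, so Buyer V wins and pays the second-highest bid, €53.7.
Payoff = value − price = €35.8 − €53.7 = -€17.9.
Overbidding won the item at a price above value — truthful bidding would have avoided this loss.

Payoff = -€17.9.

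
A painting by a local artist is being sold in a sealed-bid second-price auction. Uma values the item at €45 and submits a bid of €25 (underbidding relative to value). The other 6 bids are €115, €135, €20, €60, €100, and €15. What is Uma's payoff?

€0

Highest competing bid: €135.
Uma's bid €25 is not the highest, so Uma loses, pays nothing, and earns zero payoff.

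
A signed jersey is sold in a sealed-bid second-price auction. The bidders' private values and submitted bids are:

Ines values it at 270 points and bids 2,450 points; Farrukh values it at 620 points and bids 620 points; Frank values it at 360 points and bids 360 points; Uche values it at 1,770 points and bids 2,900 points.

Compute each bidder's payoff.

Bids in descending order: Uche 2,900 points; Ines 2,450 points; Farrukh 620 points; Frank 360 points.
Uche has the top bid and wins; the price is the second-highest bid, 2,450 points.
Uche's payoff = 1,770 points − 2,450 points = -680 points. All other bidders lose, so their payoff is 0.

Payoffs: Ines 0 points, Farrukh 0 points, Frank 0 points, Uche -680 points.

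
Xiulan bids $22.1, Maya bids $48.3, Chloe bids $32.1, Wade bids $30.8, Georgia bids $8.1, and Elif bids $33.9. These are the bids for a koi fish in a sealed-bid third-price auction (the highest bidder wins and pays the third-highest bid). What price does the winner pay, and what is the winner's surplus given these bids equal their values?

The winner pays $32.1 for a surplus of $16.2.

Ranking the bids: Maya $48.3; Elif $33.9; Chloe $32.1; Wade $30.8; Xiulan $22.1; Georgia $8.1.
Maya is the highest bidder, so Maya wins.
Under the third-price rule, the price is the third-highest bid: $32.1.
Surplus = $48.3 − $32.1 = $16.2.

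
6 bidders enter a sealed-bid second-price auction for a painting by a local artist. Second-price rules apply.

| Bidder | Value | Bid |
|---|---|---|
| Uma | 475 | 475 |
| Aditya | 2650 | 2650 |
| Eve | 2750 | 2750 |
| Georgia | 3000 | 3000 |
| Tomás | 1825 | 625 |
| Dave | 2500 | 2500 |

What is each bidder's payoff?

Payoffs: Uma 0, Aditya 0, Eve 0, Georgia 250, Tomás 0, Dave 0.

Sorted high to low: Georgia 3000 > Eve 2750 > Aditya 2650 > Dave 2500 > Tomás 625 > Uma 475.
Georgia has the top bid and wins; the price is the second-highest bid, 2750.
Georgia's payoff = 3000 − 2750 = 250. All other bidders lose, so their payoff is 0.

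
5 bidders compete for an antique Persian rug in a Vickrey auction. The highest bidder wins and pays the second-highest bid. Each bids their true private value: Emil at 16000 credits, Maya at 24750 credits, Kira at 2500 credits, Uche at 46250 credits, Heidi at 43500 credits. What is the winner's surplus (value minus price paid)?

Winner's surplus: 2750 credits.

Bids in descending order: Uche 46250 credits > Heidi 43500 credits > Maya 24750 credits > Emil 16000 credits > Kira 2500 credits.
Uche wins with the top bid and pays the second-highest, 43500 credits.
Surplus = 46250 credits − 43500 credits = 2750 credits.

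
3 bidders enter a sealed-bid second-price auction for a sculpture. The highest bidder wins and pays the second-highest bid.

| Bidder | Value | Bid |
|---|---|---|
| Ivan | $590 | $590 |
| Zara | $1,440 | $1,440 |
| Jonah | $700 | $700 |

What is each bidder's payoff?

Payoffs: Ivan $0, Zara $740, Jonah $0.

Sorted high to low: Zara $1,440; Jonah $700; Ivan $590.
Zara has the top bid and wins; the price is the second-highest bid, $700.
Zara's payoff = $1,440 − $700 = $740. All other bidders lose, so their payoff is 0.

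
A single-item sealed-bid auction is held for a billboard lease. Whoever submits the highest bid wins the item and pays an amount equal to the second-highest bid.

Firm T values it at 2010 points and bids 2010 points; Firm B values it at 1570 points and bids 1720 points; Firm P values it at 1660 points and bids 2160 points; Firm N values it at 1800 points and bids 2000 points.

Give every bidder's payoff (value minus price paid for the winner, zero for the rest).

Payoffs: Firm T 0 points, Firm B 0 points, Firm P -350 points, Firm N 0 points.

Bids in descending order: Firm P 2160 points; Firm T 2010 points; Firm N 2000 points; Firm B 1720 points.
Firm P has the top bid and wins; the price is the second-highest bid, 2010 points.
Firm P's payoff = 1660 points − 2010 points = -350 points. All other bidders lose, so their payoff is 0.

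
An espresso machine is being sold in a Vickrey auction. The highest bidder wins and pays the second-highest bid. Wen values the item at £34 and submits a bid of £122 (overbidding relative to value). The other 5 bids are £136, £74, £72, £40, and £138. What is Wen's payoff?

Highest competing bid: £138.
Wen's bid £122 is not the highest, so Wen loses, pays nothing, and earns zero payoff.

Payoff = £0.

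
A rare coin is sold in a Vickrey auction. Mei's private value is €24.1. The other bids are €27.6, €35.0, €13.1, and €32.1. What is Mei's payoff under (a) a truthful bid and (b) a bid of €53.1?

The highest competing bid is €35.0.
Bidding truthfully at €24.1: the top bid is €35.0 (a rival), so Mei loses. Payoff = €0.0.
Bidding €53.1: Mei has the top bid, wins, and pays the second-highest bid €35.0. Payoff = €24.1 − €35.0 = -€10.9.
Deviating from a truthful bid can only lose payoff in a second-price auction — never gain.

(a) €0.0  (b) -€10.9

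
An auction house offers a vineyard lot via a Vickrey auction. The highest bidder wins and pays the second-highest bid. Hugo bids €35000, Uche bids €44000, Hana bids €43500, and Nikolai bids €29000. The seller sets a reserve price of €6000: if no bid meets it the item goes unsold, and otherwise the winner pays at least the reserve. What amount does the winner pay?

Ordered from highest: Uche €44000, then Hana €43500, then Hugo €35000, then Nikolai €29000.
Uche has the highest bid, so Uche wins.
The second-highest bid is €43500, which exceeds the reserve, so that sets the price.

€43500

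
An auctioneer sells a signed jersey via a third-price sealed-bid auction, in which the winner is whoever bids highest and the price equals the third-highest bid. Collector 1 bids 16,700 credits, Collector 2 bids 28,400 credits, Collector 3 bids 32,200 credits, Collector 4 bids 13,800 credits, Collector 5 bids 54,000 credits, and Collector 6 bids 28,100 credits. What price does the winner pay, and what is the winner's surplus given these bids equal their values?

Ranking the bids: Collector 5 54,000 credits, then Collector 3 32,200 credits, then Collector 2 28,400 credits, then Collector 6 28,100 credits, then Collector 1 16,700 credits, then Collector 4 13,800 credits.
Collector 5 is the highest bidder, so Collector 5 wins.
Under the third-price rule, the price is the third-highest bid: 28,400 credits.
Surplus = 54,000 credits − 28,400 credits = 25,600 credits.

The winner pays 28,400 credits for a surplus of 25,600 credits.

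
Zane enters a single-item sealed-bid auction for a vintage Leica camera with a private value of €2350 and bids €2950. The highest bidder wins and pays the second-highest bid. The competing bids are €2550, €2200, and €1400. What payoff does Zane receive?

Highest competing bid: €2550.
Zane's bid €2950 is the highest overall, so Zane wins and pays the second-highest bid, €2550.
Payoff = value − price = €2350 − €2550 = -€200.
Overbidding won the item at a price above value — truthful bidding would have avoided this loss.

-€200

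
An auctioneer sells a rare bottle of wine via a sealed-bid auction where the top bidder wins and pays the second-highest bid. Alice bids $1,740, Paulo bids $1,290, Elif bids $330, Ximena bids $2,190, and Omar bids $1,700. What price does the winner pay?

Ranking the bids: Ximena $2,190; Alice $1,740; Omar $1,700; Paulo $1,290; Elif $330.
Ximena is the highest bidder, so Ximena wins.
Under the second-price rule, the price is the second-highest bid: $1,740.

Price paid: $1,740.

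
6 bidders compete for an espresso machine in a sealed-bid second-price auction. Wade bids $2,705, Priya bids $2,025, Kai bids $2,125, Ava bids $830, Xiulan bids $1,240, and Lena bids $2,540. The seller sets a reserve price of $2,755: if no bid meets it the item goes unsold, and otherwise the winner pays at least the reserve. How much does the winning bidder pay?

unsold

Ranking the bids: Wade $2,705; Lena $2,540; Kai $2,125; Priya $2,025; Xiulan $1,240; Ava $830.
The top bid $2,705 is below the reserve $2,755, so the item goes unsold and nothing is paid.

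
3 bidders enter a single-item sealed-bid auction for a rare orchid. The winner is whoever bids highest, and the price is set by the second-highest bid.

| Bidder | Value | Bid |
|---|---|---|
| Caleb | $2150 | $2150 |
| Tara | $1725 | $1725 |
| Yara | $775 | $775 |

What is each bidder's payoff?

Bids in descending order: Caleb $2150 > Tara $1725 > Yara $775.
Caleb has the top bid and wins; the price is the second-highest bid, $1725.
Caleb's payoff = $2150 − $1725 = $425. All other bidders lose, so their payoff is 0.

Payoffs: Caleb $425, Tara $0, Yara $0.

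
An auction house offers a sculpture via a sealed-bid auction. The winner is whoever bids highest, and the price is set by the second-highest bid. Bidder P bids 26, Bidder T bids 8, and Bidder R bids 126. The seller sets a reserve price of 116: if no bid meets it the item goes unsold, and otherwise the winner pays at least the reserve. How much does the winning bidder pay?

Sorted high to low: Bidder R 126 > Bidder P 26 > Bidder T 8.
Bidder R has the highest bid, so Bidder R wins.
The second-highest bid is 26, but the reserve 116 is higher, so the price is the reserve.

The winner pays 116.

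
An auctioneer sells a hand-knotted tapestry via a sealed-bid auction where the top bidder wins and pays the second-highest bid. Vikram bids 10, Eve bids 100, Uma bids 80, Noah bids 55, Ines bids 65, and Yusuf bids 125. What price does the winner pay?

Ranking the bids: Yusuf 125, then Eve 100, then Uma 80, then Ines 65, then Noah 55, then Vikram 10.
Yusuf is the highest bidder, so Yusuf wins.
Under the second-price rule, the price is the second-highest bid: 100.

100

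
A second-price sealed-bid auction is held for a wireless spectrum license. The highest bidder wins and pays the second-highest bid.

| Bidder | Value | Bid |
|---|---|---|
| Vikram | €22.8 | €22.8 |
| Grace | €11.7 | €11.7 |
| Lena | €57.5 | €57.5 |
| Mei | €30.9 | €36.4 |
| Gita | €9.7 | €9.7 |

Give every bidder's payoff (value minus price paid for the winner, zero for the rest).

Bids in descending order: Lena €57.5 > Mei €36.4 > Vikram €22.8 > Grace €11.7 > Gita €9.7.
Lena has the top bid and wins; the price is the second-highest bid, €36.4.
Lena's payoff = €57.5 − €36.4 = €21.1. All other bidders lose, so their payoff is 0.

Vikram €0.0, Grace €0.0, Lena €21.1, Mei €0.0, Gita €0.0.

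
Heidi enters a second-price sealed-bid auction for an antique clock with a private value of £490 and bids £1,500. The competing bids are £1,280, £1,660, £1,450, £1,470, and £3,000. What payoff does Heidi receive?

Payoff = £0.

Highest competing bid: £3,000.
Heidi's bid £1,500 is not the highest, so Heidi loses, pays nothing, and earns zero payoff.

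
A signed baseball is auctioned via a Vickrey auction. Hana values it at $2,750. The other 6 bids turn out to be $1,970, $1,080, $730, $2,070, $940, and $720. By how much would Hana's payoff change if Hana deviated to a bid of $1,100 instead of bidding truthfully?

The highest competing bid is $2,070.
Bidding truthfully at $2,750: Hana has the top bid, wins, and pays the second-highest bid $2,070. Payoff = $2,750 − $2,070 = $680.
Bidding $1,100: the top bid is $2,070 (a rival), so Hana loses. Payoff = $0.
Change = $0 − $680 = -$680.
Deviating from a truthful bid can only lose payoff in a second-price auction — never gain.

-$680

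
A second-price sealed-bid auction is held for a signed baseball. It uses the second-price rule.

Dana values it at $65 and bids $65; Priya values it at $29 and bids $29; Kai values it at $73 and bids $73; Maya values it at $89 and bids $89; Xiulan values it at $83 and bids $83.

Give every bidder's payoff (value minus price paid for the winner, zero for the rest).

Dana $0, Priya $0, Kai $0, Maya $6, Xiulan $0.

Ordered from highest: Maya $89 > Xiulan $83 > Kai $73 > Dana $65 > Priya $29.
Maya has the top bid and wins; the price is the second-highest bid, $83.
Maya's payoff = $89 − $83 = $6. All other bidders lose, so their payoff is 0.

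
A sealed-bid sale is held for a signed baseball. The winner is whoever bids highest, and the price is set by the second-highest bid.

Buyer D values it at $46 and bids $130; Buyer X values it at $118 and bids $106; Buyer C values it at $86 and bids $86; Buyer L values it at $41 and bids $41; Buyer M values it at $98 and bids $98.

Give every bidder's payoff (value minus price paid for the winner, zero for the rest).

Buyer D -$60, Buyer X $0, Buyer C $0, Buyer L $0, Buyer M $0.

Sorted high to low: Buyer D $130 > Buyer X $106 > Buyer M $98 > Buyer C $86 > Buyer L $41.
Buyer D has the top bid and wins; the price is the second-highest bid, $106.
Buyer D's payoff = $46 − $106 = -$60. All other bidders lose, so their payoff is 0.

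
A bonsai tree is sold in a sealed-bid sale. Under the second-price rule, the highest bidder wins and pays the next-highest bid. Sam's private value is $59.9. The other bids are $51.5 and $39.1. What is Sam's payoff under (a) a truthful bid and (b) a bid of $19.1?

Truthful: $8.4; alternative: $0.0.

The highest competing bid is $51.5.
Bidding truthfully at $59.9: Sam has the top bid, wins, and pays the second-highest bid $51.5. Payoff = $59.9 − $51.5 = $8.4.
Bidding $19.1: the top bid is $51.5 (a rival), so Sam loses. Payoff = $0.0.
Deviating from a truthful bid can only lose payoff in a second-price auction — never gain.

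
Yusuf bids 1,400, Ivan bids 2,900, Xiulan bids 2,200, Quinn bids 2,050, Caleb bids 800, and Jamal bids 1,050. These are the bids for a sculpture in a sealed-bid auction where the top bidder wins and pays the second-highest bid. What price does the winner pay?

Ordered from highest: Ivan 2,900 > Xiulan 2,200 > Quinn 2,050 > Yusuf 1,400 > Jamal 1,050 > Caleb 800.
Ivan is the highest bidder, so Ivan wins.
Under the second-price rule, the price is the second-highest bid: 2,200.

2,200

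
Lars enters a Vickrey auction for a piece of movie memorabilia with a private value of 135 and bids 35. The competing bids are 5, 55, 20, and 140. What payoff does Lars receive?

Payoff = 0.

Highest competing bid: 140.
Lars's bid 35 is not the highest, so Lars loses, pays nothing, and earns zero payoff.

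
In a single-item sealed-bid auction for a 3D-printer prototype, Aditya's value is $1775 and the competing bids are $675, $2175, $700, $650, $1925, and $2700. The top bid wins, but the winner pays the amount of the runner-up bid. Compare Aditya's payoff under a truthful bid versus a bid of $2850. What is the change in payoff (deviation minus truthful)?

Change in payoff: -$925.

The highest competing bid is $2700.
Bidding truthfully at $1775: the top bid is $2700 (a rival), so Aditya loses. Payoff = $0.
Bidding $2850: Aditya has the top bid, wins, and pays the second-highest bid $2700. Payoff = $1775 − $2700 = -$925.
Change = -$925 − $0 = -$925.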